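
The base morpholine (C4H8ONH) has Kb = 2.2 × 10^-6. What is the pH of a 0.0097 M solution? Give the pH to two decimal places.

C4H8ONH + H2O ⇌ C4H8ONH2+ + OH-
Let x = [OH-] at equilibrium. Kb = x²/(0.0097 − x).
Assume x ≪ 0.0097: x ≈ √(2.2 × 10^-6 × 0.0097) = 1.46 × 10^-4 M
(x/C₀ = 1.5% < 5%, so the approximation holds.)
pOH = 3.84, so pH = 14.00 − pOH = 10.16

pH = 10.16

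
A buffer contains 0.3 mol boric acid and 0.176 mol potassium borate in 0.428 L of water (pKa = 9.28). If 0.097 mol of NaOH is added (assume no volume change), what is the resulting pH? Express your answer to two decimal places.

pH = 9.41

OH- converts B(OH)3 to B(OH)4-: B(OH)3 → 0.203 mol, B(OH)4- → 0.273 mol.
pH = pKa + log(n_B(OH)4-/n_B(OH)3) = 9.28 + log(0.273/0.203) = 9.28 + (+0.129)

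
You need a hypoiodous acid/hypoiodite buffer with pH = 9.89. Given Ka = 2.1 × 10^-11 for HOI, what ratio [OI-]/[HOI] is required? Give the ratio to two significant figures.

pKa = -log(2.1 × 10^-11) = 10.678
pH = pKa + log(r) ⇒ log(r) = 9.89 − 10.678 = -0.788
r = [OI-]/[HOI] = 10^(-0.788) = 0.163

ratio = 0.16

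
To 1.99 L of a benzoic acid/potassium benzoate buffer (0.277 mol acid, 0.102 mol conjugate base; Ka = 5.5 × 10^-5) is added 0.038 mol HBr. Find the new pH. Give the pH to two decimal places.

pH = 3.57

Added H+ converts C6H5COO- to C6H5COOH: C6H5COOH → 0.315 mol, C6H5COO- → 0.064 mol.
pKa = −log(5.5 × 10^-5) = 4.260
pH = pKa + log([A⁻]/[HA]) = 4.260 + log(0.064/0.315) = 4.260 -0.692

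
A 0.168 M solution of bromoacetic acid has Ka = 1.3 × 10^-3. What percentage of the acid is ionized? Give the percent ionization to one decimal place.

8.4%

BrCH2COOH ⇌ BrCH2COO- + H+; let x = [H+] at equilibrium.
Ka = x²/(C₀ − x); solving the quadratic gives x = 1.41 × 10^-2 M.
% ionization = x/C₀ × 100% = 1.41 × 10^-2/0.168 × 100% = 8.4%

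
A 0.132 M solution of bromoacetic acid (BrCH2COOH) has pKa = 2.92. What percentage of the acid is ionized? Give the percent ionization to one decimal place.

9.1%

BrCH2COOH ⇌ BrCH2COO- + H+; let x = [H+] at equilibrium.
Ka = 10^(−2.92) = 1.20 × 10^-3
Ka = x²/(C₀ − x); solving the quadratic gives x = 1.20 × 10^-2 M.
Fraction ionized = 1.20 × 10^-2 / 0.132 = 0.0909 → 9.1%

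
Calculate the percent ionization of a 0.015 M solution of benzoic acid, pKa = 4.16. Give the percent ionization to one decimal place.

6.6%

C6H5COOH ⇌ C6H5COO- + H+; let x = [H+] at equilibrium.
Ka = 10^(−4.16) = 6.92 × 10^-5
Ka = x²/(C₀ − x); solving the quadratic gives x = 9.85 × 10^-4 M.
% ionization = x/C₀ × 100% = 9.85 × 10^-4/0.015 × 100% = 6.6%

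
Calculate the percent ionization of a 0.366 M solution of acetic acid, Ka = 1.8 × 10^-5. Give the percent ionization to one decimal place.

0.7%

CH3COOH ⇌ CH3COO- + H+; let x = [H+] at equilibrium.
x ≈ √(Ka·C₀) = √(1.8 × 10^-5 × 0.366) = 2.57 × 10^-3 M
% ionization = x/C₀ × 100% = 2.57 × 10^-3/0.366 × 100% = 0.7%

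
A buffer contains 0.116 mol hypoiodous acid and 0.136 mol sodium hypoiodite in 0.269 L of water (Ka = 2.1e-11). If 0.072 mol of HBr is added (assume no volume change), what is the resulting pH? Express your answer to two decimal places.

pH = 10.21

After neutralization: n(HOI) = 0.188 mol, n(OI-) = 0.064 mol.
pKa = −log(2.1 × 10^-11) = 10.678
Henderson–Hasselbalch with mole ratio 0.064/0.188: pH = 10.678 + (-0.468)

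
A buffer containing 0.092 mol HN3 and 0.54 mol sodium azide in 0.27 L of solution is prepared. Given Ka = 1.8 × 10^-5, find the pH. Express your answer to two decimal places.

pKa = −log(1.8 × 10^-5) = 4.745
Using pH = pKa + log([base]/[acid]) with [base]/[acid] = 0.54/0.092:
pH = 4.745 + (+0.769) = 5.51

pH = 5.51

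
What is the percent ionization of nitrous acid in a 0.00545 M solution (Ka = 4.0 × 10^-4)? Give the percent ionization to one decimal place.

23.7%

HNO2 ⇌ NO2- + H+; let x = [H+] at equilibrium.
Ka = x²/(C₀ − x); solving the quadratic gives x = 1.29 × 10^-3 M.
% ionization = x/C₀ × 100% = 1.29 × 10^-3/0.00545 × 100% = 23.7%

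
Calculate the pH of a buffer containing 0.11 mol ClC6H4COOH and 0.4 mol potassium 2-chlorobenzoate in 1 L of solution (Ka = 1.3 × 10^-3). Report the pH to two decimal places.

pH = 3.45

pKa = −log(1.3 × 10^-3) = 2.886
Using pH = pKa + log([base]/[acid]) with [base]/[acid] = 0.4/0.11:
pH = 2.886 + (+0.561) = 3.45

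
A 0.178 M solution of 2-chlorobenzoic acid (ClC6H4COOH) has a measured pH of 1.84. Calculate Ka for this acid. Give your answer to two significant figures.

[H+] = 10^(-1.84) = 1.45 × 10^-2 M
At equilibrium [HA] = 0.178 − 1.45 × 10^-2 = 1.63 × 10^-1 M
Ka = [H+][A-]/[HA] = (1.45 × 10^-2)² / 1.63 × 10^-1 = 1.3 × 10^-3

Ka = 1.3 × 10^-3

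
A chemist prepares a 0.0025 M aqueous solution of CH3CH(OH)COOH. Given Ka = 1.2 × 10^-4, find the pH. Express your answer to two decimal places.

CH3CH(OH)COOH ⇌ CH3CH(OH)COO- + H+
Ka = [H+]²/(0.0025 − [H+]) = 1.2 × 10^-4
[H+] is not negligible relative to C₀; solve [H+]² + 0.00012·[H+] − 3e-07 = 0.
[H+] = (−Ka + √(Ka² + 4·Ka·C₀))/2 = 4.91 × 10^-4 M
pH = −log[H+] = −log(4.91 × 10^-4) = 3.31

pH = 3.31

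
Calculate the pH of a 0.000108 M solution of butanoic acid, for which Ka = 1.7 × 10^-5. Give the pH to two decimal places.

pH = 4.45

CH3(CH2)2COOH ⇌ CH3(CH2)2COO- + H+
From the ICE table, Ka = x²/(0.000108 − x) = 1.7 × 10^-5.
x is not negligible relative to C₀; solve x² + 1.7e-05·x − 1.84e-09 = 0.
x = [−1.7e-05 + √(1.7e-05² + 7.34e-09)]/2 = 3.52 × 10^-5 M
pH = −log(3.52 × 10^-5) = 4.45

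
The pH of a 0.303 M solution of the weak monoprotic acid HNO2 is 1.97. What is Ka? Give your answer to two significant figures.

[H+] = 10^(-1.97) = 1.07 × 10^-2 M
At equilibrium [HA] = 0.303 − 1.07 × 10^-2 = 2.92 × 10^-1 M
Ka = [H+][A-]/[HA] = (1.07 × 10^-2)² / 2.92 × 10^-1 = 3.9 × 10^-4

Ka = 3.9 × 10^-4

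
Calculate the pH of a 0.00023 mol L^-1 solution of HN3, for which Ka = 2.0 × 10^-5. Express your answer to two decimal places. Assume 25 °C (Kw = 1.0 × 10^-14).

pH = 4.23

HN3 ⇌ N3- + H+
Ka = x²/(0.00023 − x) = 2.0 × 10^-5
x is not negligible relative to C₀; solve x² + 2e-05·x − 4.6e-09 = 0.
x = (−Ka + √(Ka² + 4·Ka·C₀))/2 = 5.86 × 10^-5 M
pH = −log[H+] = −log(5.86 × 10^-5) = 4.23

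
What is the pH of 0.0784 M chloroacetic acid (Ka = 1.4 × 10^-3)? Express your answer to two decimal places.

pH = 2.01

ClCH2COOH ⇌ ClCH2COO- + H+
Let x = [H+] at equilibrium. Ka = x²/(0.0784 − x).
x is not negligible relative to C₀; solve x² + 0.0014·x − 0.00011 = 0.
x = (−Ka + √(Ka² + 4·Ka·C₀))/2 = 9.80 × 10^-3 M
pH = −log[H+] = −log(9.80 × 10^-3) = 2.01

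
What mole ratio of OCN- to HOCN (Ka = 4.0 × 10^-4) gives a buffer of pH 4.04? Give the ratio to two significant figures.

ratio = 4.4

pKa = -log(4.0 × 10^-4) = 3.398
pH = pKa + log(r) ⇒ log(r) = 4.04 − 3.398 = +0.642
r = [OCN-]/[HOCN] = 10^(+0.642) = 4.39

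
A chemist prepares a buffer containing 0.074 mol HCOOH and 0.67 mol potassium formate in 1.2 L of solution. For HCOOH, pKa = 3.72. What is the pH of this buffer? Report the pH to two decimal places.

pH = 4.68

Henderson–Hasselbalch: pH = pKa + log([HCOO-]/[HCOOH]) = 3.72 + log(0.67/0.074)
pH = 3.72 + (+0.957) = 4.68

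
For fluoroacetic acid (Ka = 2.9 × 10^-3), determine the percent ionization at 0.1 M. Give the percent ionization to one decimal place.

FCH2COOH ⇌ FCH2COO- + H+; let x = [H+] at equilibrium.
Solve x² + 0.0029x − 0.00029 = 0 → x = 1.56 × 10^-2 M
% ionization = x/C₀ × 100% = 1.56 × 10^-2/0.1 × 100% = 15.6%

15.6%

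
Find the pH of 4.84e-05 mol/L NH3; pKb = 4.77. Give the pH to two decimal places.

NH3 + H2O ⇌ NH4+ + OH-
Kb = 10^(−4.77) = 1.70 × 10^-5
Kb = [OH-]²/(4.84e-05 − [OH-]) = 1.70 × 10^-5
The 5% rule fails; solving [OH-]² + Kb·[OH-] − Kb·C₀ = 0 exactly:
[OH-] = [−1.7e-05 + √(1.7e-05² + 3.29e-09)]/2 = 2.14 × 10^-5 M
pOH = −log(2.14 × 10^-5) = 4.67; pH = 14.00 − 4.67 = 9.33

pH = 9.33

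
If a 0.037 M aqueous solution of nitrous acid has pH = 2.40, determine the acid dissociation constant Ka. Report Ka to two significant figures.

Ka = 4.8 × 10^-4

[H+] = 10^(-2.40) = 3.98 × 10^-3 M
At equilibrium [HA] = 0.037 − 3.98 × 10^-3 = 3.30 × 10^-2 M
Ka = [H+][A-]/[HA] = (3.98 × 10^-3)² / 3.30 × 10^-2 = 4.8 × 10^-4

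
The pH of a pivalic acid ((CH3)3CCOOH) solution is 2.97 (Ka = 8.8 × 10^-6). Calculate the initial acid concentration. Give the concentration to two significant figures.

[H+] = 10^(-2.97) = 1.07 × 10^-3 M = x
Ka = x²/(C₀ − x) ⇒ C₀ = x + x²/Ka
C₀ = 1.07 × 10^-3 + (1.07 × 10^-3)²/(8.8 × 10^-6) = 1.31 × 10^-1 M

C₀ = 1.3 × 10^-1 M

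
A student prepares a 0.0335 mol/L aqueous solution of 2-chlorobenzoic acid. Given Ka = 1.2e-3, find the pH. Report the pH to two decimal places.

pH = 2.24

ClC6H4COOH ⇌ ClC6H4COO- + H+
Ka = [H+]²/(0.0335 − [H+]) = 1.2 × 10^-3
[H+] is not negligible relative to C₀; solve [H+]² + 0.0012·[H+] − 4.02e-05 = 0.
[H+] = [−0.0012 + √(0.0012² + 0.000161)]/2 = 5.77 × 10^-3 M
pH = −log(5.77 × 10^-3) = 2.24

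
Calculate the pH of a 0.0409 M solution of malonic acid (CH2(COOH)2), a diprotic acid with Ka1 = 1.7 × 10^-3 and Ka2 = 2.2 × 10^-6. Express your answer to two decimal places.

Since Ka1 ≫ Ka2, the first ionization dominates [H+].
Ka1 = x²/(0.0409 − x) = 1.7 × 10^-3
Solving the quadratic: x = (−Ka1 + √(Ka1² + 4·Ka1·C₀))/2 = 7.53 × 10^-3 M
pH = −log(7.53 × 10^-3) = 2.12

pH = 2.12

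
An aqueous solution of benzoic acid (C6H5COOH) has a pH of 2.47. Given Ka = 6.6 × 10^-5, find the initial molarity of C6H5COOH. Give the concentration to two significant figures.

[H+] = 10^(-2.47) = 3.39 × 10^-3 M = x
Ka = x²/(C₀ − x) ⇒ C₀ = x + x²/Ka
C₀ = 3.39 × 10^-3 + (3.39 × 10^-3)²/(6.6 × 10^-5) = 1.78 × 10^-1 M

C₀ = 1.8 × 10^-1 M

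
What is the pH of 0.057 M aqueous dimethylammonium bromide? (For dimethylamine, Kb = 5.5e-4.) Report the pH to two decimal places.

(CH3)2NH2+ is the conjugate acid of the weak base (CH3)2NH.
Ka = Kw/Kb = 1.0×10^-14 / 5.5 × 10^-4 = 1.82 × 10^-11
From the ICE table, Ka = [H+]²/(0.057 − [H+]) = 1.82 × 10^-11.
Neglecting [H+] in the denominator: [H+] = √(1.82 × 10^-11 × 0.057) = 1.02 × 10^-6 M
pH = −log[H+] = −log(1.02 × 10^-6) = 5.99

pH = 5.99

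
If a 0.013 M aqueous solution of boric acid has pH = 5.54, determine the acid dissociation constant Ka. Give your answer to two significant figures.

[H+] = 10^(-5.54) = 2.88 × 10^-6 M
At equilibrium [HA] = 0.013 − 2.88 × 10^-6 = 1.30 × 10^-2 M
Ka = [H+][A-]/[HA] = (2.88 × 10^-6)² / 1.30 × 10^-2 = 6.4 × 10^-10

Ka = 6.4 × 10^-10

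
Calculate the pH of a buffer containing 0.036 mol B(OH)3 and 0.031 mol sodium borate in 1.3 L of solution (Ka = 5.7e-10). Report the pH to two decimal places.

pKa = −log(5.7 × 10^-10) = 9.244
pH = pKa + log([A⁻]/[HA]) = 9.244 + log(0.031/0.036)
pH = 9.244 + (-0.065) = 9.18

pH = 9.18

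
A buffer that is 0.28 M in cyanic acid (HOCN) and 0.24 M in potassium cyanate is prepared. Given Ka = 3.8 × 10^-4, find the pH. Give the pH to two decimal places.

pKa = −log(3.8 × 10^-4) = 3.420
pH = pKa + log([A⁻]/[HA]) = 3.420 + log(0.24/0.28)
pH = 3.420 + (-0.067) = 3.35

pH = 3.35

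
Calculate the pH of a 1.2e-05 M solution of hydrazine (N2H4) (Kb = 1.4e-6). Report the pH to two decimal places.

pH = 8.54

N2H4 + H2O ⇌ N2H5+ + OH-
From the ICE table, Kb = [OH-]²/(1.2e-05 − [OH-]) = 1.4 × 10^-6.
The 5% rule fails; solving [OH-]² + Kb·[OH-] − Kb·C₀ = 0 exactly:
[OH-] = (−Kb + √(Kb² + 4·Kb·C₀))/2 = 3.46 × 10^-6 M
pOH = −log(3.46 × 10^-6) = 5.46; pH = 14.00 − 5.46 = 8.54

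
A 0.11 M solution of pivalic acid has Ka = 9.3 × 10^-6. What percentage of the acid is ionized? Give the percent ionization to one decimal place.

(CH3)3CCOOH ⇌ (CH3)3CCOO- + H+; let x = [H+] at equilibrium.
x ≈ √(Ka·C₀) = √(9.3 × 10^-6 × 0.11) = 1.01 × 10^-3 M
Fraction ionized = 1.01 × 10^-3 / 0.11 = 0.0092 → 0.9%

0.9%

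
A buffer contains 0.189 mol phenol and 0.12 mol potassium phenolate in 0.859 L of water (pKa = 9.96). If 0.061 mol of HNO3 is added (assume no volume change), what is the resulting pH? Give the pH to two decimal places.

pH = 9.33

After neutralization: n(C6H5OH) = 0.25 mol, n(C6H5O-) = 0.059 mol.
pH = pKa + log([A⁻]/[HA]) = 9.96 + log(0.059/0.25) = 9.96 -0.627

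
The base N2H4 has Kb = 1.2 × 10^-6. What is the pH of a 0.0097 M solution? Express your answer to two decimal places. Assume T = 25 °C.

N2H4 + H2O ⇌ N2H5+ + OH-
Let x = [OH-] at equilibrium. Kb = x²/(0.0097 − x).
Neglecting x in the denominator: x = √(1.2 × 10^-6 × 0.0097) = 1.08 × 10^-4 M
(x/C₀ = 1.1% < 5%, so the approximation holds.)
pOH = −log(1.08 × 10^-4) = 3.97; pH = 14.00 − 3.97 = 10.03

pH = 10.03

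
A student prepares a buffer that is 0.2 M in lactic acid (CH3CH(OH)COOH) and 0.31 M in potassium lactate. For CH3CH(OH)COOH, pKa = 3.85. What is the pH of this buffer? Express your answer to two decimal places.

pH = 4.04

Henderson–Hasselbalch: pH = pKa + log([CH3CH(OH)COO-]/[CH3CH(OH)COOH]) = 3.85 + log(0.31/0.2)
pH = 3.85 + (+0.190) = 4.04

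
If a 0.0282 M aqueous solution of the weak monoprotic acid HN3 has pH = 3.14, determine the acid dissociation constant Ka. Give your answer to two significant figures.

Ka = 1.9 × 10^-5

[H+] = 10^(-3.14) = 7.24 × 10^-4 M
At equilibrium [HA] = 0.0282 − 7.24 × 10^-4 = 2.75 × 10^-2 M
Ka = [H+][A-]/[HA] = (7.24 × 10^-4)² / 2.75 × 10^-2 = 1.9 × 10^-5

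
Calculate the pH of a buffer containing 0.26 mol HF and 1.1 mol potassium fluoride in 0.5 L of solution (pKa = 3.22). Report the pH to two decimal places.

Using pH = pKa + log([base]/[acid]) with [base]/[acid] = 1.1/0.26:
pH = 3.22 + (+0.626) = 3.85

pH = 3.85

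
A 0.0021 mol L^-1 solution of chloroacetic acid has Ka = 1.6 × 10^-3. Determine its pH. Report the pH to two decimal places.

pH = 2.92

ClCH2COOH ⇌ ClCH2COO- + H+
From the ICE table, Ka = x²/(0.0021 − x) = 1.6 × 10^-3.
The 5% rule fails; solving x² + Ka·x − Ka·C₀ = 0 exactly:
x = [−0.0016 + √(0.0016² + 1.34e-05)]/2 = 1.20 × 10^-3 M
pH = −log(1.20 × 10^-3) = 2.92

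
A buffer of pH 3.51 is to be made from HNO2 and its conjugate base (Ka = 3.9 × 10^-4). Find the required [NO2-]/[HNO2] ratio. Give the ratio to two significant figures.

pKa = -log(3.9 × 10^-4) = 3.409
pH = pKa + log(r) ⇒ log(r) = 3.51 − 3.409 = +0.101
r = [NO2-]/[HNO2] = 10^(+0.101) = 1.26

ratio = 1.3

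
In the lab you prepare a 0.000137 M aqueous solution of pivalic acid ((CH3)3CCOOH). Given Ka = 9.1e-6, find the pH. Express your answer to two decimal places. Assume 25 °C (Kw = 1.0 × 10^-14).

(CH3)3CCOOH ⇌ (CH3)3CCOO- + H+
From the ICE table, Ka = x²/(0.000137 − x) = 9.1 × 10^-6.
x is not negligible relative to C₀; solve x² + 9.1e-06·x − 1.25e-09 = 0.
x = (−Ka + √(Ka² + 4·Ka·C₀))/2 = 3.11 × 10^-5 M
pH = −log(3.11 × 10^-5) = 4.51

pH = 4.51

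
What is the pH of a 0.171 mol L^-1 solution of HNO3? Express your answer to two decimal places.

pH = 0.77

HNO3 is a strong acid and dissociates completely, so [H+] = 0.171 M.
pH = -log(0.171) = 0.77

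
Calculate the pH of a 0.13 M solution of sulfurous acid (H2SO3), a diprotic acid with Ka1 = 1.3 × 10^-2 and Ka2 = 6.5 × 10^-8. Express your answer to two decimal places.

pH = 1.45

Since Ka1 ≫ Ka2, the first ionization dominates [H+].
Ka1 = x²/(0.13 − x) = 1.3 × 10^-2
Solving the quadratic: x = (−Ka1 + √(Ka1² + 4·Ka1·C₀))/2 = 3.51 × 10^-2 M
pH = −log(3.51 × 10^-2) = 1.45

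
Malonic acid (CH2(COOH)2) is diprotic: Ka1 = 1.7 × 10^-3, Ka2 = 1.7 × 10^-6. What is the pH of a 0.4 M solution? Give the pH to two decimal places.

Ka1 ≫ Ka2, so treat the first dissociation as the only significant source of H+.
Ka1 = x²/(0.4 − x) = 1.7 × 10^-3
Solving the quadratic: x = (−Ka1 + √(Ka1² + 4·Ka1·C₀))/2 = 2.52 × 10^-2 M
pH = −log(2.52 × 10^-2) = 1.60

pH = 1.60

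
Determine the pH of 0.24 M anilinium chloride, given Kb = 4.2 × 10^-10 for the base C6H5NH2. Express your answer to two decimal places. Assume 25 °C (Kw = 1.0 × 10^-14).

pH = 2.62

C6H5NH3+ is the conjugate acid of the weak base C6H5NH2.
Ka = Kw/Kb = 1.0×10^-14 / 4.2 × 10^-10 = 2.38 × 10^-5
Ka = [H+]²/(0.24 − [H+]) = 2.38 × 10^-5
Assume [H+] ≪ 0.24: [H+] ≈ √(2.38 × 10^-5 × 0.24) = 2.39 × 10^-3 M
([H+]/C₀ = 1% < 5%, so the approximation holds.)
pH = −log[H+] = −log(2.39 × 10^-3) = 2.62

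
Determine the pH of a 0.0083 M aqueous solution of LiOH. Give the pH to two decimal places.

LiOH is a strong base; [OH-] = 0.0083 M.
pOH = -log(0.0083) = 2.08
pH = 14.00 - 2.08 = 11.92

pH = 11.92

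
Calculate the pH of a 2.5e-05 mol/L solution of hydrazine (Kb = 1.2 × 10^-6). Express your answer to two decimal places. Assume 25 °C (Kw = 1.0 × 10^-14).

pH = 8.69

N2H4 + H2O ⇌ N2H5+ + OH-
From the ICE table, Kb = [OH-]²/(2.5e-05 − [OH-]) = 1.2 × 10^-6.
Here C₀/Kb ≈ 20.8, so the small-[OH-] approximation fails. Use the quadratic:
[OH-] = (−Kb + √(Kb² + 4·Kb·C₀))/2 = 4.91 × 10^-6 M
pOH = 5.31, so pH = 14.00 − pOH = 8.69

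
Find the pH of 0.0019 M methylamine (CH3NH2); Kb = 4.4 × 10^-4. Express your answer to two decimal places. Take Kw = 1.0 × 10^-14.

CH3NH2 + H2O ⇌ CH3NH3+ + OH-
From the ICE table, Kb = [OH-]²/(0.0019 − [OH-]) = 4.4 × 10^-4.
[OH-] is not negligible relative to C₀; solve [OH-]² + 0.00044·[OH-] − 8.36e-07 = 0.
[OH-] = [−0.00044 + √(0.00044² + 3.34e-06)]/2 = 7.20 × 10^-4 M
pOH = −log(7.20 × 10^-4) = 3.14; pH = 14.00 − 3.14 = 10.86

pH = 10.86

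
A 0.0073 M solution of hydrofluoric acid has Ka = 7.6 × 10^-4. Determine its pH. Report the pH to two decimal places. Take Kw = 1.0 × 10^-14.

pH = 2.70

HF ⇌ F- + H+
Ka = x²/(0.0073 − x) = 7.6 × 10^-4
The 5% rule fails; solving x² + Ka·x − Ka·C₀ = 0 exactly:
x = (−Ka + √(Ka² + 4·Ka·C₀))/2 = 2.01 × 10^-3 M
pH = −log[H+] = −log(2.01 × 10^-3) = 2.70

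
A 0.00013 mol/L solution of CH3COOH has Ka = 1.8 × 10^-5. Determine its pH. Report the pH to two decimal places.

CH3COOH ⇌ CH3COO- + H+
Ka = [H+]²/(0.00013 − [H+]) = 1.8 × 10^-5
The 5% rule fails; solving [H+]² + Ka·[H+] − Ka·C₀ = 0 exactly:
[H+] = [−1.8e-05 + √(1.8e-05² + 9.36e-09)]/2 = 4.02 × 10^-5 M
pH = −log[H+] = −log(4.02 × 10^-5) = 4.40

pH = 4.40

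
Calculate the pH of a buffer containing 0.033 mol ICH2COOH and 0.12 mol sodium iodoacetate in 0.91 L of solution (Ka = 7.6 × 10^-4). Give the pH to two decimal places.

pKa = −log(7.6 × 10^-4) = 3.119
pH = pKa + log([A⁻]/[HA]) = 3.119 + log(0.12/0.033)
pH = 3.119 + (+0.561) = 3.68

pH = 3.68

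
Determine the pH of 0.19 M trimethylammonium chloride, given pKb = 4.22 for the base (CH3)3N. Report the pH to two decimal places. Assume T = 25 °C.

(CH3)3NH+ is the conjugate acid of the weak base (CH3)3N.
Kb = 10^(−4.22) = 6.03 × 10^-5
Ka = Kw/Kb = 1.0×10^-14 / 6.03 × 10^-5 = 1.66 × 10^-10
Ka = x²/(0.19 − x) = 1.66 × 10^-10
Neglecting x in the denominator: x = √(1.66 × 10^-10 × 0.19) = 5.62 × 10^-6 M
(x/C₀ = 0.003% < 5%, so the approximation holds.)
pH = −log[H+] = −log(5.62 × 10^-6) = 5.25

pH = 5.25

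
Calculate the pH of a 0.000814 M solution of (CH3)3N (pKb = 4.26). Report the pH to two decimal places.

(CH3)3N + H2O ⇌ (CH3)3NH+ + OH-
Kb = 10^(−4.26) = 5.50 × 10^-5
Kb = x²/(0.000814 − x) = 5.50 × 10^-5
x is not negligible relative to C₀; solve x² + 5.5e-05·x − 4.48e-08 = 0.
x = (−Kb + √(Kb² + 4·Kb·C₀))/2 = 1.86 × 10^-4 M
pOH = 3.73, so pH = 14.00 − pOH = 10.27

pH = 10.27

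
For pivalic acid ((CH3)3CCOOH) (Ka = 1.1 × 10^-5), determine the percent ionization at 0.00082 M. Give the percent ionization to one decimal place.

(CH3)3CCOOH ⇌ (CH3)3CCOO- + H+; let x = [H+] at equilibrium.
Ka = x²/(C₀ − x); solving the quadratic gives x = 8.96 × 10^-5 M.
% ionization = x/C₀ × 100% = 8.96 × 10^-5/0.00082 × 100% = 10.9%

10.9%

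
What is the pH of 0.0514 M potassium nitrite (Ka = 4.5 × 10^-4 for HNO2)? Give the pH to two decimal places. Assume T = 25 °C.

pH = 8.03

NO2- is the conjugate base of the weak acid HNO2.
Kb = Kw/Ka = 1.0×10^-14 / 4.5 × 10^-4 = 2.22 × 10^-11
Kb = [OH-]²/(0.0514 − [OH-]) = 2.22 × 10^-11
Since Kb ≪ C₀, [OH-] ≈ √(Kb·C₀) = 1.07 × 10^-6 M.
pOH = −log(1.07 × 10^-6) = 5.97; pH = 14.00 − 5.97 = 8.03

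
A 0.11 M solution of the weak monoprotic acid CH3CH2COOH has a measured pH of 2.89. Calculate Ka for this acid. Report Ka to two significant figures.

[H+] = 10^(-2.89) = 1.29 × 10^-3 M
At equilibrium [HA] = 0.11 − 1.29 × 10^-3 = 1.09 × 10^-1 M
Ka = [H+][A-]/[HA] = (1.29 × 10^-3)² / 1.09 × 10^-1 = 1.5 × 10^-5

Ka = 1.5 × 10^-5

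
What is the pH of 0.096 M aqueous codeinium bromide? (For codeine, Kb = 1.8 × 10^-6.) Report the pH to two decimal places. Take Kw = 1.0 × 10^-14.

C18H22NO3+ is the conjugate acid of the weak base C18H21NO3.
Ka = Kw/Kb = 1.0×10^-14 / 1.8 × 10^-6 = 5.56 × 10^-9
Ka = [H+]²/(0.096 − [H+]) = 5.56 × 10^-9
Since Ka ≪ C₀, [H+] ≈ √(Ka·C₀) = 2.31 × 10^-5 M.
pH = −log(2.31 × 10^-5) = 4.64

pH = 4.64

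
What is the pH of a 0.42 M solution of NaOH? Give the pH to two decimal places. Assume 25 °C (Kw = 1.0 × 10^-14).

NaOH is a strong base; [OH-] = 0.42 M.
pOH = -log(0.42) = 0.38
pH = 14.00 - 0.38 = 13.62

pH = 13.62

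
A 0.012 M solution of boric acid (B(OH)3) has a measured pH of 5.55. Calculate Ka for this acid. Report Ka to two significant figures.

[H+] = 10^(-5.55) = 2.82 × 10^-6 M
At equilibrium [HA] = 0.012 − 2.82 × 10^-6 = 1.20 × 10^-2 M
Ka = [H+][A-]/[HA] = (2.82 × 10^-6)² / 1.20 × 10^-2 = 6.6 × 10^-10

Ka = 6.6 × 10^-10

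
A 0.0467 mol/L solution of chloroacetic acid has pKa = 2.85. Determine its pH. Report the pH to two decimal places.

ClCH2COOH ⇌ ClCH2COO- + H+
Ka = 10^(−2.85) = 1.41 × 10^-3
From the ICE table, Ka = x²/(0.0467 − x) = 1.41 × 10^-3.
Here C₀/Ka ≈ 33.1, so the small-x approximation fails. Use the quadratic:
x = (−Ka + √(Ka² + 4·Ka·C₀))/2 = 7.44 × 10^-3 M
pH = −log[H+] = −log(7.44 × 10^-3) = 2.13

pH = 2.13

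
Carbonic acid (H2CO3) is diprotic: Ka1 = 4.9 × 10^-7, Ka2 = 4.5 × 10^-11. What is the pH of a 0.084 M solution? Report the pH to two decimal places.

pH = 3.69

Ka1 ≫ Ka2, so treat the first dissociation as the only significant source of H+.
Ka1 = x²/(0.084 − x) = 4.9 × 10^-7
x ≈ √(4.9 × 10^-7 × 0.084) = 2.03 × 10^-4 M
pH = −log(2.03 × 10^-4) = 3.69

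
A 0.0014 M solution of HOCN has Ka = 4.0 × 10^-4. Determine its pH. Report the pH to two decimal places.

HOCN ⇌ OCN- + H+
From the ICE table, Ka = [H+]²/(0.0014 − [H+]) = 4.0 × 10^-4.
[H+] is not negligible relative to C₀; solve [H+]² + 0.0004·[H+] − 5.6e-07 = 0.
[H+] = [−0.0004 + √(0.0004² + 2.24e-06)]/2 = 5.75 × 10^-4 M
pH = −log(5.75 × 10^-4) = 3.24

pH = 3.24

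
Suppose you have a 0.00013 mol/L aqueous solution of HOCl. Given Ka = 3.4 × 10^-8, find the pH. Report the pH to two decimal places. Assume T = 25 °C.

pH = 5.68

HOCl ⇌ OCl- + H+
From the ICE table, Ka = [H+]²/(0.00013 − [H+]) = 3.4 × 10^-8.
Assume [H+] ≪ 0.00013: [H+] ≈ √(3.4 × 10^-8 × 0.00013) = 2.10 × 10^-6 M
pH = −log(2.10 × 10^-6) = 5.68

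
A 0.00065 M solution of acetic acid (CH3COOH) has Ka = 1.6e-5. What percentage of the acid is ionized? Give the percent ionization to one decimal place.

CH3COOH ⇌ CH3COO- + H+; let x = [H+] at equilibrium.
Solve x² + 1.6e-05x − 1.04e-08 = 0 → x = 9.43 × 10^-5 M
Fraction ionized = 9.43 × 10^-5 / 0.00065 = 0.1451 → 14.5%

14.5%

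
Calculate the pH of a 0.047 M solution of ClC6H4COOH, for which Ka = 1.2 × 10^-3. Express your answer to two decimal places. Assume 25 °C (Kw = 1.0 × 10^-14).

ClC6H4COOH ⇌ ClC6H4COO- + H+
From the ICE table, Ka = [H+]²/(0.047 − [H+]) = 1.2 × 10^-3.
The 5% rule fails; solving [H+]² + Ka·[H+] − Ka·C₀ = 0 exactly:
[H+] = [−0.0012 + √(0.0012² + 0.000226)]/2 = 6.93 × 10^-3 M
pH = −log(6.93 × 10^-3) = 2.16

pH = 2.16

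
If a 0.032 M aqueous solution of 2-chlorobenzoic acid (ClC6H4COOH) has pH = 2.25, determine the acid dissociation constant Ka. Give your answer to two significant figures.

[H+] = 10^(-2.25) = 5.62 × 10^-3 M
At equilibrium [HA] = 0.032 − 5.62 × 10^-3 = 2.64 × 10^-2 M
Ka = [H+][A-]/[HA] = (5.62 × 10^-3)² / 2.64 × 10^-2 = 1.2 × 10^-3

Ka = 1.2 × 10^-3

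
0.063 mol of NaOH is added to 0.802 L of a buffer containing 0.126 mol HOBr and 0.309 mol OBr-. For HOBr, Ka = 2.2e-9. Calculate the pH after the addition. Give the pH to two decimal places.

pH = 9.43

OH- converts HOBr to OBr-: HOBr → 0.063 mol, OBr- → 0.372 mol.
pKa = −log(2.2 × 10^-9) = 8.658
Henderson–Hasselbalch with mole ratio 0.372/0.063: pH = 8.658 + (+0.771)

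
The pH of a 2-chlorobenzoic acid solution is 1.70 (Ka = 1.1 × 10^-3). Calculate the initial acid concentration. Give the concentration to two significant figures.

C₀ = 3.8 × 10^-1 M

[H+] = 10^(-1.70) = 2.00 × 10^-2 M = x
Ka = x²/(C₀ − x) ⇒ C₀ = x + x²/Ka
C₀ = 2.00 × 10^-2 + (2.00 × 10^-2)²/(1.1 × 10^-3) = 3.84 × 10^-1 M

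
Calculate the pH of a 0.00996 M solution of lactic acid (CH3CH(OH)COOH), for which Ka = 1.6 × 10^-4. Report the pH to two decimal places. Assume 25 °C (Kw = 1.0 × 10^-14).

CH3CH(OH)COOH ⇌ CH3CH(OH)COO- + H+
Ka = x²/(0.00996 − x) = 1.6 × 10^-4
x is not negligible relative to C₀; solve x² + 0.00016·x − 1.59e-06 = 0.
x = [−0.00016 + √(0.00016² + 6.37e-06)]/2 = 1.18 × 10^-3 M
pH = −log(1.18 × 10^-3) = 2.93

pH = 2.93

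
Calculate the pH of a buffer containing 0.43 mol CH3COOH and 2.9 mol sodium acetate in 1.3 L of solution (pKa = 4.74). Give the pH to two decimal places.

pH = 5.57

Henderson–Hasselbalch: pH = pKa + log([CH3COO-]/[CH3COOH]) = 4.74 + log(2.9/0.43)
pH = 4.74 + (+0.829) = 5.57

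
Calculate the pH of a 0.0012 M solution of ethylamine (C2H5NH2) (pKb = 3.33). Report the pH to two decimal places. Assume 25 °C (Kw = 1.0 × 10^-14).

pH = 10.74

C2H5NH2 + H2O ⇌ C2H5NH3+ + OH-
Kb = 10^(−3.33) = 4.68 × 10^-4
From the ICE table, Kb = x²/(0.0012 − x) = 4.68 × 10^-4.
The 5% rule fails; solving x² + Kb·x − Kb·C₀ = 0 exactly:
x = [−0.000468 + √(0.000468² + 2.25e-06)]/2 = 5.51 × 10^-4 M
pOH = −log(5.51 × 10^-4) = 3.26; pH = 14.00 − 3.26 = 10.74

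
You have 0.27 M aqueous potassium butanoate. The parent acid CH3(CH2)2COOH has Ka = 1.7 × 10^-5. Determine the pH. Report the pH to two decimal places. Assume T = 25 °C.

CH3(CH2)2COO- is the conjugate base of the weak acid CH3(CH2)2COOH.
Kb = Kw/Ka = 1.0×10^-14 / 1.7 × 10^-5 = 5.88 × 10^-10
Let x = [OH-] at equilibrium. Kb = x²/(0.27 − x).
Neglecting x in the denominator: x = √(5.88 × 10^-10 × 0.27) = 1.26 × 10^-5 M
Check: 0.0047% ionized — well under 5%, approximation valid.
pOH = −log(1.26 × 10^-5) = 4.90; pH = 14.00 − 4.90 = 9.10

pH = 9.10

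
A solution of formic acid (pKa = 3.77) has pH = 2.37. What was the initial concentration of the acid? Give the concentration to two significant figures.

C₀ = 1.1 × 10^-1 M

[H+] = 10^(-2.37) = 4.27 × 10^-3 M = x
Ka = 10^(−3.77) = 1.70 × 10^-4
Ka = x²/(C₀ − x) ⇒ C₀ = x + x²/Ka
C₀ = 4.27 × 10^-3 + (4.27 × 10^-3)²/(1.70 × 10^-4) = 1.12 × 10^-1 M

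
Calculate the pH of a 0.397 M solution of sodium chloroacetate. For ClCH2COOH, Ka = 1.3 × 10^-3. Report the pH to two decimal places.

pH = 8.24

ClCH2COO- is the conjugate base of the weak acid ClCH2COOH.
Kb = Kw/Ka = 1.0×10^-14 / 1.3 × 10^-3 = 7.69 × 10^-12
Kb = x²/(0.397 − x) = 7.69 × 10^-12
Since Kb ≪ C₀, x ≈ √(Kb·C₀) = 1.75 × 10^-6 M.
Check: 0.00044% ionized — well under 5%, approximation valid.
pOH = −log(1.75 × 10^-6) = 5.76; pH = 14.00 − 5.76 = 8.24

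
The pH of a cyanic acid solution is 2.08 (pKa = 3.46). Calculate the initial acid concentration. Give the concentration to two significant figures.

C₀ = 2.1 × 10^-1 M

[H+] = 10^(-2.08) = 8.32 × 10^-3 M = x
Ka = 10^(−3.46) = 3.47 × 10^-4
Ka = x²/(C₀ − x) ⇒ C₀ = x + x²/Ka
C₀ = 8.32 × 10^-3 + (8.32 × 10^-3)²/(3.47 × 10^-4) = 2.08 × 10^-1 M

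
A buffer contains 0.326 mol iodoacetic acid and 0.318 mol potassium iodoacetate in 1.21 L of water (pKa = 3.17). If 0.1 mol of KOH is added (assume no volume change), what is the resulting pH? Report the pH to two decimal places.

After neutralization: n(ICH2COOH) = 0.226 mol, n(ICH2COO-) = 0.418 mol.
pH = pKa + log(n_ICH2COO-/n_ICH2COOH) = 3.17 + log(0.418/0.226) = 3.17 + (+0.267)

pH = 3.44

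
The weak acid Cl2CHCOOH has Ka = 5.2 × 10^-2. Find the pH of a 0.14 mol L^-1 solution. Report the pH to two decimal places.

pH = 1.20

Cl2CHCOOH ⇌ Cl2CHCOO- + H+
Let x = [H+] at equilibrium. Ka = x²/(0.14 − x).
The 5% rule fails; solving x² + Ka·x − Ka·C₀ = 0 exactly:
x = (−Ka + √(Ka² + 4·Ka·C₀))/2 = 6.32 × 10^-2 M
pH = −log[H+] = −log(6.32 × 10^-2) = 1.20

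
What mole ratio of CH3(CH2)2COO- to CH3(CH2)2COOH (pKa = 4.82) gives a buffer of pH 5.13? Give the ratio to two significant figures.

pH = pKa + log(r) ⇒ log(r) = 5.13 − 4.82 = +0.31
r = [CH3(CH2)2COO-]/[CH3(CH2)2COOH] = 10^(+0.31) = 2.04

ratio = 2.0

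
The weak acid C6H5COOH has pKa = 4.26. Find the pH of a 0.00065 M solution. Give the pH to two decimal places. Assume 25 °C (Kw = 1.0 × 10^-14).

C6H5COOH ⇌ C6H5COO- + H+
Ka = 10^(−4.26) = 5.50 × 10^-5
Ka = x²/(0.00065 − x) = 5.50 × 10^-5
Here C₀/Ka ≈ 11.8, so the small-x approximation fails. Use the quadratic:
x = [−5.5e-05 + √(5.5e-05² + 1.43e-07)]/2 = 1.64 × 10^-4 M
pH = −log(1.64 × 10^-4) = 3.79

pH = 3.79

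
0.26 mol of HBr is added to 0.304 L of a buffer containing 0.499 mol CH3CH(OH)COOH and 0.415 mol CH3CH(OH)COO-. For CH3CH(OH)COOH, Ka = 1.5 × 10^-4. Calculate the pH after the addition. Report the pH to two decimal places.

After neutralization: n(CH3CH(OH)COOH) = 0.759 mol, n(CH3CH(OH)COO-) = 0.155 mol.
pKa = −log(1.5 × 10^-4) = 3.824
pH = pKa + log(n_CH3CH(OH)COO-/n_CH3CH(OH)COOH) = 3.824 + log(0.155/0.759) = 3.824 + (-0.690)

pH = 3.13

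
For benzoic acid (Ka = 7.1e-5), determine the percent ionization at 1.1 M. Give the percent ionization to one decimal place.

0.8%

C6H5COOH ⇌ C6H5COO- + H+; let x = [H+] at equilibrium.
x ≈ √(Ka·C₀) = √(7.1 × 10^-5 × 1.1) = 8.84 × 10^-3 M
Fraction ionized = 8.84 × 10^-3 / 1.1 = 0.0080 → 0.8%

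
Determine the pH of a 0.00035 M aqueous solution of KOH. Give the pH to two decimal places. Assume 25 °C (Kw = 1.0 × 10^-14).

pH = 10.54

KOH is a strong base; [OH-] = 0.00035 M.
pOH = -log(0.00035) = 3.46
pH = 14.00 - 3.46 = 10.54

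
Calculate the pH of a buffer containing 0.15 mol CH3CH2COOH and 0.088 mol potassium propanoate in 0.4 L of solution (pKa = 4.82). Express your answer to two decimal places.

pH = 4.59

Henderson–Hasselbalch: pH = pKa + log([CH3CH2COO-]/[CH3CH2COOH]) = 4.82 + log(0.088/0.15)
pH = 4.82 + (-0.232) = 4.59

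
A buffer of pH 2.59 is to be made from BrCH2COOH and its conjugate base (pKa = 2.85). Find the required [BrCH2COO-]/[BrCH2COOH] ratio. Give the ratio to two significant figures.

pH = pKa + log(r) ⇒ log(r) = 2.59 − 2.85 = -0.26
r = [BrCH2COO-]/[BrCH2COOH] = 10^(-0.26) = 0.55

ratio = 0.55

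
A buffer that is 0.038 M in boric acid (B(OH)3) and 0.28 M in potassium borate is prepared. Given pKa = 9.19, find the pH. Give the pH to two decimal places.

pH = pKa + log([A⁻]/[HA]) = 9.19 + log(0.28/0.038)
pH = 9.19 + (+0.867) = 10.06

pH = 10.06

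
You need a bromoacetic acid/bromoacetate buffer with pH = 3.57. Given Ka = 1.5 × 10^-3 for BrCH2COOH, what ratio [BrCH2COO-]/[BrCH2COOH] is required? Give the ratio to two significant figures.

pKa = -log(1.5 × 10^-3) = 2.824
pH = pKa + log(r) ⇒ log(r) = 3.57 − 2.824 = +0.746
r = [BrCH2COO-]/[BrCH2COOH] = 10^(+0.746) = 5.57

ratio = 5.6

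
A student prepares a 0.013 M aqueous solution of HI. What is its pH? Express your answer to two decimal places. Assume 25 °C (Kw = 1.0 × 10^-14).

pH = 1.89

HI is a strong acid and dissociates completely, so [H+] = 0.013 M.
pH = -log(0.013) = 1.89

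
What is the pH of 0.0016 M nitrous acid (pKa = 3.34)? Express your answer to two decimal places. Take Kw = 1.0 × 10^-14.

HNO2 ⇌ NO2- + H+
Ka = 10^(−3.34) = 4.57 × 10^-4
From the ICE table, Ka = [H+]²/(0.0016 − [H+]) = 4.57 × 10^-4.
[H+] is not negligible relative to C₀; solve [H+]² + 0.000457·[H+] − 7.31e-07 = 0.
[H+] = (−Ka + √(Ka² + 4·Ka·C₀))/2 = 6.57 × 10^-4 M
pH = −log[H+] = −log(6.57 × 10^-4) = 3.18

pH = 3.18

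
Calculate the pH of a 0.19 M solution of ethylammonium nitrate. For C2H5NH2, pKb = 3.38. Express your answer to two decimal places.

C2H5NH3+ is the conjugate acid of the weak base C2H5NH2.
Kb = 10^(−3.38) = 4.17 × 10^-4
Ka = Kw/Kb = 1.0×10^-14 / 4.17 × 10^-4 = 2.40 × 10^-11
From the ICE table, Ka = [H+]²/(0.19 − [H+]) = 2.40 × 10^-11.
Neglecting [H+] in the denominator: [H+] = √(2.40 × 10^-11 × 0.19) = 2.14 × 10^-6 M
Check: 0.0011% ionized — well under 5%, approximation valid.
pH = −log(2.14 × 10^-6) = 5.67

pH = 5.67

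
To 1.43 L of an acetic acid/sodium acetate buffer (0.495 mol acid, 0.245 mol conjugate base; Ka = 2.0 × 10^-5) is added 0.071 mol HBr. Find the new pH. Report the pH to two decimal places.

pH = 4.19

Added H+ converts CH3COO- to CH3COOH: CH3COOH → 0.566 mol, CH3COO- → 0.174 mol.
pKa = −log(2.0 × 10^-5) = 4.699
pH = pKa + log([A⁻]/[HA]) = 4.699 + log(0.174/0.566) = 4.699 -0.512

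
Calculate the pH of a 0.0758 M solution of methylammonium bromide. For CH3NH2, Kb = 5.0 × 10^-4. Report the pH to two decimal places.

CH3NH3+ is the conjugate acid of the weak base CH3NH2.
Ka = Kw/Kb = 1.0×10^-14 / 5.0 × 10^-4 = 2.00 × 10^-11
From the ICE table, Ka = [H+]²/(0.0758 − [H+]) = 2.00 × 10^-11.
Neglecting [H+] in the denominator: [H+] = √(2.00 × 10^-11 × 0.0758) = 1.23 × 10^-6 M
Check: 0.0016% ionized — well under 5%, approximation valid.
pH = −log(1.23 × 10^-6) = 5.91

pH = 5.91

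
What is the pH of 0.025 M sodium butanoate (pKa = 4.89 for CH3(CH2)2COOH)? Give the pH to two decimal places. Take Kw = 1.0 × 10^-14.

CH3(CH2)2COO- is the conjugate base of the weak acid CH3(CH2)2COOH.
Ka = 10^(−4.89) = 1.29 × 10^-5
Kb = Kw/Ka = 1.0×10^-14 / 1.29 × 10^-5 = 7.75 × 10^-10
Kb = x²/(0.025 − x) = 7.75 × 10^-10
Neglecting x in the denominator: x = √(7.75 × 10^-10 × 0.025) = 4.40 × 10^-6 M
pOH = 5.36, so pH = 14.00 − pOH = 8.64

pH = 8.64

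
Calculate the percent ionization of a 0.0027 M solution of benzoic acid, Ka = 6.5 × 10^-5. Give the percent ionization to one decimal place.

14.4%

C6H5COOH ⇌ C6H5COO- + H+; let x = [H+] at equilibrium.
Ka = x²/(C₀ − x); solving the quadratic gives x = 3.88 × 10^-4 M.
Fraction ionized = 3.88 × 10^-4 / 0.0027 = 0.1437 → 14.4%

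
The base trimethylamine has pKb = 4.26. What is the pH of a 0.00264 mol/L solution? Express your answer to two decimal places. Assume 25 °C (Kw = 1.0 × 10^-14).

(CH3)3N + H2O ⇌ (CH3)3NH+ + OH-
Kb = 10^(−4.26) = 5.50 × 10^-5
Kb = [OH-]²/(0.00264 − [OH-]) = 5.50 × 10^-5
The 5% rule fails; solving [OH-]² + Kb·[OH-] − Kb·C₀ = 0 exactly:
[OH-] = (−Kb + √(Kb² + 4·Kb·C₀))/2 = 3.55 × 10^-4 M
pOH = −log(3.55 × 10^-4) = 3.45; pH = 14.00 − 3.45 = 10.55

pH = 10.55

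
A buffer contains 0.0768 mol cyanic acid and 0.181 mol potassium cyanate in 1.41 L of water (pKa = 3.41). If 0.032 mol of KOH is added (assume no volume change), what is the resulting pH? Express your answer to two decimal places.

OH- converts HOCN to OCN-: HOCN → 0.0448 mol, OCN- → 0.213 mol.
pH = pKa + log(n_OCN-/n_HOCN) = 3.41 + log(0.213/0.0448) = 3.41 + (+0.677)

pH = 4.09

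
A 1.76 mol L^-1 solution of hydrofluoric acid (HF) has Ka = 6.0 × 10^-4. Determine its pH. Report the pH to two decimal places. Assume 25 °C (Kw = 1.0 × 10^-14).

pH = 1.49

HF ⇌ F- + H+
Ka = x²/(1.76 − x) = 6.0 × 10^-4
Neglecting x in the denominator: x = √(6.0 × 10^-4 × 1.76) = 3.25 × 10^-2 M
(x/C₀ = 1.8% < 5%, so the approximation holds.)
pH = −log[H+] = −log(3.25 × 10^-2) = 1.49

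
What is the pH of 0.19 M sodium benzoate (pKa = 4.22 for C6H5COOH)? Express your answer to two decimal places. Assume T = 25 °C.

C6H5COO- is the conjugate base of the weak acid C6H5COOH.
Ka = 10^(−4.22) = 6.03 × 10^-5
Kb = Kw/Ka = 1.0×10^-14 / 6.03 × 10^-5 = 1.66 × 10^-10
Kb = [OH-]²/(0.19 − [OH-]) = 1.66 × 10^-10
Neglecting [OH-] in the denominator: [OH-] = √(1.66 × 10^-10 × 0.19) = 5.62 × 10^-6 M
Check: 0.003% ionized — well under 5%, approximation valid.
pOH = 5.25, so pH = 14.00 − pOH = 8.75

pH = 8.75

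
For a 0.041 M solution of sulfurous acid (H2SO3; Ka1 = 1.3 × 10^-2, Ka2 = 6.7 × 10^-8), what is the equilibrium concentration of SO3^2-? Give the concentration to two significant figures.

First ionization gives [H+] ≈ [HSO3-] = 1.75 × 10^-2 M.
Second step: Ka2 = [H+][SO3^2-]/[HSO3-] ≈ [SO3^2-] (since [H+] ≈ [HSO3-]).
So [SO3^2-] ≈ Ka2.

6.7 × 10^-8 M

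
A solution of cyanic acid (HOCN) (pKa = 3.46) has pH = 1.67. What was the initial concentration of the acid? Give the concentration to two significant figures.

C₀ = 1.3 M

[H+] = 10^(-1.67) = 2.14 × 10^-2 M = x
Ka = 10^(−3.46) = 3.47 × 10^-4
Ka = x²/(C₀ − x) ⇒ C₀ = x + x²/Ka
C₀ = 2.14 × 10^-2 + (2.14 × 10^-2)²/(3.47 × 10^-4) = 1.34 M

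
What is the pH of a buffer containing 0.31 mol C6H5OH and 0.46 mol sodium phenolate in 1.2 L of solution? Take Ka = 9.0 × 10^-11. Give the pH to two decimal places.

pKa = −log(9.0 × 10^-11) = 10.046
Henderson–Hasselbalch: pH = pKa + log([C6H5O-]/[C6H5OH]) = 10.046 + log(0.46/0.31)
pH = 10.046 + (+0.171) = 10.22

pH = 10.22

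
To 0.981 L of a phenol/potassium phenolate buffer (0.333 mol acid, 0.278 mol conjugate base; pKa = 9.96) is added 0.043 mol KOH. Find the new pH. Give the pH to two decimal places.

pH = 10.00

After neutralization: n(C6H5OH) = 0.29 mol, n(C6H5O-) = 0.321 mol.
pH = pKa + log([A⁻]/[HA]) = 9.96 + log(0.321/0.29) = 9.96 +0.044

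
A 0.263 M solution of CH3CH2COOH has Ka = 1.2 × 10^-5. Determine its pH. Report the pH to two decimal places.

pH = 2.75

CH3CH2COOH ⇌ CH3CH2COO- + H+
Ka = [H+]²/(0.263 − [H+]) = 1.2 × 10^-5
Assume [H+] ≪ 0.263: [H+] ≈ √(1.2 × 10^-5 × 0.263) = 1.78 × 10^-3 M
pH = −log(1.78 × 10^-3) = 2.75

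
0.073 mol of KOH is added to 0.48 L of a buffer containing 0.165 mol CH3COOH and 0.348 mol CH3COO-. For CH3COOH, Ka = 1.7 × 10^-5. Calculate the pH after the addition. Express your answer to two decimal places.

pH = 5.43

OH- converts CH3COOH to CH3COO-: CH3COOH → 0.092 mol, CH3COO- → 0.421 mol.
pKa = −log(1.7 × 10^-5) = 4.770
pH = pKa + log(n_CH3COO-/n_CH3COOH) = 4.770 + log(0.421/0.092) = 4.770 + (+0.660)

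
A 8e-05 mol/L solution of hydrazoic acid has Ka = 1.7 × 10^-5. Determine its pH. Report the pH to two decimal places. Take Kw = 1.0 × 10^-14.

pH = 4.53

HN3 ⇌ N3- + H+
From the ICE table, Ka = x²/(8e-05 − x) = 1.7 × 10^-5.
The 5% rule fails; solving x² + Ka·x − Ka·C₀ = 0 exactly:
x = (−Ka + √(Ka² + 4·Ka·C₀))/2 = 2.93 × 10^-5 M
pH = −log(2.93 × 10^-5) = 4.53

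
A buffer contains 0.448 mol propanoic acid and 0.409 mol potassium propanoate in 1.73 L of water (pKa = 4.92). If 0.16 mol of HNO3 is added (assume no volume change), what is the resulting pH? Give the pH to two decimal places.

pH = 4.53

After neutralization: n(CH3CH2COOH) = 0.608 mol, n(CH3CH2COO-) = 0.249 mol.
Henderson–Hasselbalch with mole ratio 0.249/0.608: pH = 4.92 + (-0.388)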